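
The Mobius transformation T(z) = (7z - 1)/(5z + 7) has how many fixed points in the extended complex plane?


Step 1: Fixed points satisfy T(z) = z
Step 2: 5z^2 + 1 = 0
Step 3: Discriminant = 0^2 - 4*5*1 = -20
Step 4: Number of fixed points = 2

2


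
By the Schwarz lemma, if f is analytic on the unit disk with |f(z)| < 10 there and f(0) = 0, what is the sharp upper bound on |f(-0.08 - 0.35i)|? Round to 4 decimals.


Step 1: g = f/10 maps D -> D with g(0) = 0, so by the Schwarz lemma |g(z)| <= |z|, i.e. |f(z)| <= 10|z|; this is sharp (f(z) = 10z).
Step 2: |z0|^2 = (-0.08)^2 + (-0.35)^2 = 0.1289
Step 3: |z0| = sqrt(0.1289) = 0.359026
Step 4: Best bound = 10 * |z0| = 10 * 0.359026 = 3.5903

3.5903


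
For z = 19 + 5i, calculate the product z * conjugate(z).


Step 1: conj(z) = 19 - 5i
Step 2: z * conj(z) = 19^2 + 5^2
Step 3: = 361 + 25 = 386

386


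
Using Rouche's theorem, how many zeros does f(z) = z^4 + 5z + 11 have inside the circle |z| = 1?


Step 1: On |z| = 1 the three terms have sizes |z^4| = 1^4 = 1, |5z| = 5*1 = 5, |11| = 11
Step 2: The dominant term is g(z) = 11; let h(z) = z^4 + 5z so f = g + h
Step 3: On |z| = 1: |g| = 11 and |h| <= 1 + 5 = 6
Step 4: Since 11 > 6, |h| < |g| on |z| = 1, so by Rouche f has the same number of zeros as g inside |z| < 1
Step 5: g(z) = 11 is a nonzero constant with no zeros inside |z| < 1. Answer = 0

0


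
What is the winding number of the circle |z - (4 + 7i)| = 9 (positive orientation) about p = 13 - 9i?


Step 1: Center c = (4, 7), radius = 9
Step 2: |p - c|^2 = 9^2 + (-16)^2 = 337
Step 3: r^2 = 81
Step 4: |p-c| > r so winding number = 0

0


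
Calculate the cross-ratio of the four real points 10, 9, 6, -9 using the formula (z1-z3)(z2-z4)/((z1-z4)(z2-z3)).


Step 1: (z1-z3)(z2-z4) = 4 * 18 = 72
Step 2: (z1-z4)(z2-z3) = 19 * 3 = 57
Step 3: Cross-ratio = 72/57 = 24/19

24/19


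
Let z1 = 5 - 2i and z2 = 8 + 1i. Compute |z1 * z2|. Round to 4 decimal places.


Step 1: |z1| = sqrt(5^2 + (-2)^2) = sqrt(29)
Step 2: |z2| = sqrt(8^2 + 1^2) = sqrt(65)
Step 3: |z1*z2| = |z1|*|z2| = sqrt(29) * sqrt(65) = sqrt(29 * 65) = sqrt(1885)
Step 4: = 43.4166

43.4166


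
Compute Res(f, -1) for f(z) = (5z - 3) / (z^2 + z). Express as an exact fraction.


Step 1: Q(z) = z^2 + z = (z + 1)(z)
Step 2: Q'(z) = 2z + 1
Step 3: Q'(-1) = -1, P(-1) = -8
Step 4: Res = P(-1)/Q'(-1) = -8/(-1) = 8

8


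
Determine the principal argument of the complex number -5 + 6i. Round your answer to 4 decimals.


Step 1: z = -5 + 6i
Step 2: arg(z) = atan2(6, -5)
Step 3: arg(z) = 2.2655

2.2655


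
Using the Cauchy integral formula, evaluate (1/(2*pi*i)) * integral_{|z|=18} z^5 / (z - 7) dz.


Step 1: f(z) = z^5, a = 7 is inside |z| = 18
Step 2: By Cauchy integral formula: (1/(2pi*i)) * integral = f(a)
Step 3: f(7) = 7^5 = 16807

16807


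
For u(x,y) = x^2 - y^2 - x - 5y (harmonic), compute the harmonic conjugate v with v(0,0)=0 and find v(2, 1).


Step 1: v_x = -u_y = 2y + 5
Step 2: v_y = u_x = 2x - 1
Step 3: v = 2xy + 5x - y + C
Step 4: v(0,0) = 0 => C = 0
Step 5: v(2, 1) = 13

13


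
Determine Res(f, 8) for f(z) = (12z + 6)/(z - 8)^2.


Step 1: Pole of order 2 at z = 8
Step 2: Res = lim d/dz [(z - 8)^2 * f(z)] as z -> 8
Step 3: (z - 8)^2 * f(z) = 12z + 6
Step 4: d/dz[12z + 6] = 12

12


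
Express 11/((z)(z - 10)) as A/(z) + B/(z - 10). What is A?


Step 1: Multiply both sides by (z) and set z = 0
Step 2: A = 11 / (0 - 10)
Step 3: A = 11 / (-10)
Step 4: A = -11/10

-11/10


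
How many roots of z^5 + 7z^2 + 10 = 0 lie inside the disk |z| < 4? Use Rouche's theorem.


Step 1: On |z| = 4 the three terms have sizes |z^5| = 4^5 = 1024, |7z^2| = 7*4^2 = 112, |10| = 10
Step 2: The dominant term is g(z) = z^5; let h(z) = 7z^2 + 10 so f = g + h
Step 3: On |z| = 4: |g| = 1024 and |h| <= 112 + 10 = 122
Step 4: Since 1024 > 122, |h| < |g| on |z| = 4, so by Rouche f has the same number of zeros as g inside |z| < 4
Step 5: g(z) = z^5 has 5 zeros (all at the origin) inside |z| < 4. Answer = 5

5


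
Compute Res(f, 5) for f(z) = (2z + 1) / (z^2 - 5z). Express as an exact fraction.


Step 1: Q(z) = z^2 - 5z = (z - 5)(z)
Step 2: Q'(z) = 2z - 5
Step 3: Q'(5) = 5, P(5) = 11
Step 4: Res = P(5)/Q'(5) = 11/5 = 11/5

11/5


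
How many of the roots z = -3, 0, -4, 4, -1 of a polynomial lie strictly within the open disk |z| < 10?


Step 1: Check each root:
  z = -3: |-3| = 3 < 10
  z = 0: |0| = 0 < 10
  z = -4: |-4| = 4 < 10
  z = 4: |4| = 4 < 10
  z = -1: |-1| = 1 < 10
Step 2: Count = 5

5


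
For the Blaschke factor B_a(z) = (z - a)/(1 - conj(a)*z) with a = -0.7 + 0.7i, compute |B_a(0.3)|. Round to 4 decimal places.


Step 1: Numerator z0 - a = 0.3 - (-0.7 + 0.7i) = 1 - 0.7i
Step 2: Denominator 1 - conj(a)*z0 = 1 - (-0.7 - 0.7i)*0.3 = 1.21 + 0.21i
Step 3: |z0 - a|^2 = 1^2 + (-0.7)^2 = 1.49; |1 - conj(a)*z0|^2 = 1.21^2 + 0.21^2 = 1.5082
Step 4: |B_a(0.3)| = sqrt(1.49 / 1.5082) = sqrt(0.987933)
Step 5: = 0.9939

0.9939


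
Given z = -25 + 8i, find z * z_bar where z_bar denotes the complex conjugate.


Step 1: conj(z) = -25 - 8i
Step 2: z * conj(z) = (-25)^2 + 8^2
Step 3: = 625 + 64 = 689

689


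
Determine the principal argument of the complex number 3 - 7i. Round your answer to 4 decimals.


Step 1: z = 3 - 7i
Step 2: arg(z) = atan2(-7, 3)
Step 3: arg(z) = -1.1659

-1.1659


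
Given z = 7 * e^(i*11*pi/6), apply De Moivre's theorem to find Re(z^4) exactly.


Step 1: By De Moivre's theorem, z^4 = 7^4 * e^(i*4*11*pi/6) = 2401 * (cos(22*pi/3) + i*sin(22*pi/3))
Step 2: |z|^4 = 7^4 = 2401
Step 3: Reduce the angle mod 2*pi: 22*pi/3 - 6*pi = 4*pi/3
Step 4: cos(4*pi/3) = -1/2
Step 5: Re(z^4) = 2401 * (-1/2) = -2401/2

-2401/2


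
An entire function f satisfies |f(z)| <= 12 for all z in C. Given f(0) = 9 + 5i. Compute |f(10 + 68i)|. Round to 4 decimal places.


Step 1: By Liouville's theorem, a bounded entire function is constant.
Step 2: f(z) = f(0) = 9 + 5i for all z.
Step 3: |f(w)| = |9 + 5i| = sqrt(81 + 25)
Step 4: = 10.2956

10.2956


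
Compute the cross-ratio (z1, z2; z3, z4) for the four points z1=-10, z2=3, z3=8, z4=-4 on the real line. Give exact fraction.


Step 1: (z1-z3)(z2-z4) = (-18) * 7 = -126
Step 2: (z1-z4)(z2-z3) = (-6) * (-5) = 30
Step 3: Cross-ratio = -126/30 = -21/5

-21/5


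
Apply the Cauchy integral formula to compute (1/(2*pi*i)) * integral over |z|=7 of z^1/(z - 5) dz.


Step 1: f(z) = z^1, a = 5 is inside |z| = 7
Step 2: By Cauchy integral formula: (1/(2pi*i)) * integral = f(a)
Step 3: f(5) = 5^1 = 5

5


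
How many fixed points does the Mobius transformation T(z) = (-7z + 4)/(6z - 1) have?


Step 1: Fixed points satisfy T(z) = z
Step 2: 6z^2 + 6z - 4 = 0
Step 3: Discriminant = 6^2 - 4*6*(-4) = 132
Step 4: Number of fixed points = 2

2


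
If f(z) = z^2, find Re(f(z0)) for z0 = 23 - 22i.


Step 1: z0 = 23 - 22i
Step 2: z0^2 = 23^2 - (-22)^2 - 1012i
Step 3: real part = 529 - 484 = 45

45


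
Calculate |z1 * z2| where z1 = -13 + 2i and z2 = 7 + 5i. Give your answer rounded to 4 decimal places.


Step 1: |z1| = sqrt((-13)^2 + 2^2) = sqrt(173)
Step 2: |z2| = sqrt(7^2 + 5^2) = sqrt(74)
Step 3: |z1*z2| = |z1|*|z2| = sqrt(173) * sqrt(74) = sqrt(173 * 74) = sqrt(12802)
Step 4: = 113.1459

113.1459


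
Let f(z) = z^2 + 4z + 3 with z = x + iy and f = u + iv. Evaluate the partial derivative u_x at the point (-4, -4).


Step 1: f(z) = (x+iy)^2 + 4(x+iy) + 3
Step 2: u = (x^2 - y^2) + 4x + 3
Step 3: u_x = 2x + 4
Step 4: At (-4, -4): u_x = -8 + 4 = -4

-4


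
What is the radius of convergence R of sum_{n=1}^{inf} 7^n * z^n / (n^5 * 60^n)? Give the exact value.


Step 1: General term a_n = 7^n / (n^5 * 60^n)
Step 2: By the root test, |a_n|^(1/n) = 7 / (n^(5/n) * 60) -> 7/60 as n -> infinity (since n^(5/n) -> 1)
Step 3: R = 1/lim|a_n|^(1/n) = 60/7

60/7


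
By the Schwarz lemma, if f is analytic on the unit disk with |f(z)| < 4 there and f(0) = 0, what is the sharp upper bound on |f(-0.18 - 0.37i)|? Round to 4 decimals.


Step 1: g = f/4 maps D -> D with g(0) = 0, so by the Schwarz lemma |g(z)| <= |z|, i.e. |f(z)| <= 4|z|; this is sharp (f(z) = 4z).
Step 2: |z0|^2 = (-0.18)^2 + (-0.37)^2 = 0.1693
Step 3: |z0| = sqrt(0.1693) = 0.411461
Step 4: Best bound = 4 * |z0| = 4 * 0.411461 = 1.6458

1.6458


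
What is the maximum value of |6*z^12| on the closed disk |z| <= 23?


Step 1: On |z| = 23, |f(z)| = 6 * |z|^12 = 6 * 23^12
Step 2: By maximum modulus principle, maximum is on boundary.
Step 3: Maximum = 6 * 21914624432020321 = 131487746592121926

131487746592121926


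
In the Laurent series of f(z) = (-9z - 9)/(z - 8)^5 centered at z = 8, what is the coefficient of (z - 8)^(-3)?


Step 1: Write the numerator in powers of (z - 8): -9z - 9 = -9(z - 8) + (-9*8 - 9) = -9(z - 8) - 81
Step 2: Divide by (z - 8)^5: f(z) = -81(z - 8)^(-5) - 9(z - 8)^(-4)
Step 3: This finite sum is the Laurent series of f about z = 8.
Step 4: Only the powers -5 and -4 appear, so the coefficient of (z - 8)^(-3) = 0

0


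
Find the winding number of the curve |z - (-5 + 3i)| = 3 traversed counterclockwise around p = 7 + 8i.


Step 1: Center c = (-5, 3), radius = 3
Step 2: |p - c|^2 = 12^2 + 5^2 = 169
Step 3: r^2 = 9
Step 4: |p-c| > r so winding number = 0

0


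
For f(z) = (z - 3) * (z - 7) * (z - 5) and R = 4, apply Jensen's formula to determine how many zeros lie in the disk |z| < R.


Jensen's formula: (1/2pi)*integral log|f(Re^it)|dt = log|f(0)| + sum_{|a_k|<R} log(R/|a_k|)
Step 1: f(0) = (-3) * (-7) * (-5) = -105
Step 2: log|f(0)| = log|3| + log|7| + log|5| = 4.654
Step 3: Zeros inside |z| < 4: 3
Step 4: Jensen sum = log(4/3) = 0.2877
Step 5: n(R) = number of terms in the Jensen sum = count of zeros inside |z| < 4 = 1

1


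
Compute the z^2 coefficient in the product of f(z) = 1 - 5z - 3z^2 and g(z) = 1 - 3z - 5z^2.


Step 1: z^2 term in f*g comes from: (1)*(-5z^2) + (-5z)*(-3z) + (-3z^2)*(1)
Step 2: = -5 + 15 - 3
Step 3: = 7

7


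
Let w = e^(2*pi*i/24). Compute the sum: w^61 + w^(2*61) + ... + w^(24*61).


Step 1: The sum sum_{j=1}^{n} w^(k*j) equals n if n | k, else 0.
Step 2: Here n = 24, k = 61
Step 3: Does n divide k? 24 | 61 -> False
Step 4: Sum = 0

0


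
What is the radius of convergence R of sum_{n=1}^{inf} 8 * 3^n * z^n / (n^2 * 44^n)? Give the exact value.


Step 1: General term a_n = 8 * 3^n / (n^2 * 44^n)
Step 2: By the root test, |a_n|^(1/n) = 8^(1/n) * 3 / (n^(2/n) * 44) -> 3/44 as n -> infinity (since 8^(1/n) -> 1 and n^(2/n) -> 1)
Step 3: R = 1/lim|a_n|^(1/n) = 44/3

44/3


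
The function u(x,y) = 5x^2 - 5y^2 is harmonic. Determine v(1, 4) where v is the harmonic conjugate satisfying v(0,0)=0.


Step 1: v_x = -u_y = 10y + 0
Step 2: v_y = u_x = 10x + 0
Step 3: v = 10xy + C
Step 4: v(0,0) = 0 => C = 0
Step 5: v(1, 4) = 40

40


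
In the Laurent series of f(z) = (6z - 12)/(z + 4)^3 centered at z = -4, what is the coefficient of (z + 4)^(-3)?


Step 1: Write the numerator in powers of (z + 4): 6z - 12 = 6(z + 4) + (6*(-4) - 12) = 6(z + 4) - 36
Step 2: Divide by (z + 4)^3: f(z) = -36(z + 4)^(-3) + 6(z + 4)^(-2)
Step 3: This finite sum is the Laurent series of f about z = -4.
Step 4: Coefficient of (z + 4)^(-3) = 6*(-4) - 12 = -36

-36


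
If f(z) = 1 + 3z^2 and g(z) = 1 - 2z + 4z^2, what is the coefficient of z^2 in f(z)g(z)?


Step 1: z^2 term in f*g comes from: (1)*(4z^2) + (0)*(-2z) + (3z^2)*(1)
Step 2: = 4 + 0 + 3
Step 3: = 7

7


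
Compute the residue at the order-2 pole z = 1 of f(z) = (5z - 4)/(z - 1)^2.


Step 1: Pole of order 2 at z = 1
Step 2: Res = lim d/dz [(z - 1)^2 * f(z)] as z -> 1
Step 3: (z - 1)^2 * f(z) = 5z - 4
Step 4: d/dz[5z - 4] = 5

5


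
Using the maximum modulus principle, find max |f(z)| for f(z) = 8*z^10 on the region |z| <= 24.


Step 1: On |z| = 24, |f(z)| = 8 * |z|^10 = 8 * 24^10
Step 2: By maximum modulus principle, maximum is on boundary.
Step 3: Maximum = 8 * 63403380965376 = 507227047723008

507227047723008


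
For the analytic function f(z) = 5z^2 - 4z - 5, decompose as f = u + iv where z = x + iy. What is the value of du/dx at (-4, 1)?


Step 1: f(z) = 5(x+iy)^2 - 4(x+iy) - 5
Step 2: u = 5(x^2 - y^2) - 4x - 5
Step 3: u_x = 10x - 4
Step 4: At (-4, 1): u_x = -40 - 4 = -44

-44


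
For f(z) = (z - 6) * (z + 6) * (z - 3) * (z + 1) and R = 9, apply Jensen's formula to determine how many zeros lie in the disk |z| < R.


Jensen's formula: (1/2pi)*integral log|f(Re^it)|dt = log|f(0)| + sum_{|a_k|<R} log(R/|a_k|)
Step 1: f(0) = (-6) * 6 * (-3) * 1 = 108
Step 2: log|f(0)| = log|6| + log|-6| + log|3| + log|-1| = 4.6821
Step 3: Zeros inside |z| < 9: 6, -6, 3, -1
Step 4: Jensen sum = log(9/6) + log(9/6) + log(9/3) + log(9/1) = 4.1068
Step 5: n(R) = number of terms in the Jensen sum = count of zeros inside |z| < 9 = 4

4


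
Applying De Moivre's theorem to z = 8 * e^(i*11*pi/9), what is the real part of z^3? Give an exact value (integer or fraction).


Step 1: By De Moivre's theorem, z^3 = 8^3 * e^(i*3*11*pi/9) = 512 * (cos(11*pi/3) + i*sin(11*pi/3))
Step 2: |z|^3 = 8^3 = 512
Step 3: Reduce the angle mod 2*pi: 11*pi/3 - 2*pi = 5*pi/3
Step 4: cos(5*pi/3) = 1/2
Step 5: Re(z^3) = 512 * 1/2 = 256

256


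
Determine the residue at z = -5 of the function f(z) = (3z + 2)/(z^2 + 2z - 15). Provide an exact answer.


Step 1: Q(z) = z^2 + 2z - 15 = (z + 5)(z - 3)
Step 2: Q'(z) = 2z + 2
Step 3: Q'(-5) = -8, P(-5) = -13
Step 4: Res = P(-5)/Q'(-5) = -13/(-8) = 13/8

13/8


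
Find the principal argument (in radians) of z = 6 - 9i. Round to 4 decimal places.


Step 1: z = 6 - 9i
Step 2: arg(z) = atan2(-9, 6)
Step 3: arg(z) = -0.9828

-0.9828


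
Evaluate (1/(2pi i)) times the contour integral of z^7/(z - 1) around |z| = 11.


Step 1: f(z) = z^7, a = 1 is inside |z| = 11
Step 2: By Cauchy integral formula: (1/(2pi*i)) * integral = f(a)
Step 3: f(1) = 1^7 = 1

1


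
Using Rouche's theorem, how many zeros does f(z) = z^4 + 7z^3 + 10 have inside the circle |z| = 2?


Step 1: On |z| = 2 the three terms have sizes |z^4| = 2^4 = 16, |7z^3| = 7*2^3 = 56, |10| = 10
Step 2: The dominant term is g(z) = 7z^3; let h(z) = z^4 + 10 so f = g + h
Step 3: On |z| = 2: |g| = 56 and |h| <= 16 + 10 = 26
Step 4: Since 56 > 26, |h| < |g| on |z| = 2, so by Rouche f has the same number of zeros as g inside |z| < 2
Step 5: g(z) = 7z^3 has 3 zeros (at the origin, multiplicity 3) inside |z| < 2. Answer = 3

3


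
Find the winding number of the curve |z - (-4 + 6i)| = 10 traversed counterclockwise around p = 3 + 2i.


Step 1: Center c = (-4, 6), radius = 10
Step 2: |p - c|^2 = 7^2 + (-4)^2 = 65
Step 3: r^2 = 100
Step 4: |p-c| < r so winding number = 1

1


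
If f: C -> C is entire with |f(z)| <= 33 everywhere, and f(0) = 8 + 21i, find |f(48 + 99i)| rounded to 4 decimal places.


Step 1: By Liouville's theorem, a bounded entire function is constant.
Step 2: f(z) = f(0) = 8 + 21i for all z.
Step 3: |f(w)| = |8 + 21i| = sqrt(64 + 441)
Step 4: = 22.4722

22.4722


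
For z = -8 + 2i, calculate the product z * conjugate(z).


Step 1: conj(z) = -8 - 2i
Step 2: z * conj(z) = (-8)^2 + 2^2
Step 3: = 64 + 4 = 68

68


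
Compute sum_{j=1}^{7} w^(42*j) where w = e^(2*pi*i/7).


Step 1: The sum sum_{j=1}^{n} w^(k*j) equals n if n | k, else 0.
Step 2: Here n = 7, k = 42
Step 3: Does n divide k? 7 | 42 -> True
Step 4: Sum = 7

7


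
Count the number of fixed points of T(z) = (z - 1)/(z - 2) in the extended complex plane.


Step 1: Fixed points satisfy T(z) = z
Step 2: z^2 - 3z + 1 = 0
Step 3: Discriminant = (-3)^2 - 4*1*1 = 5
Step 4: Number of fixed points = 2

2


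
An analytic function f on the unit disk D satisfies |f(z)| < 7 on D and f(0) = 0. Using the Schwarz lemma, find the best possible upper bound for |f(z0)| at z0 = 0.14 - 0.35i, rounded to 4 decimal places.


Step 1: g = f/7 maps D -> D with g(0) = 0, so by the Schwarz lemma |g(z)| <= |z|, i.e. |f(z)| <= 7|z|; this is sharp (f(z) = 7z).
Step 2: |z0|^2 = 0.14^2 + (-0.35)^2 = 0.1421
Step 3: |z0| = sqrt(0.1421) = 0.376962
Step 4: Best bound = 7 * |z0| = 7 * 0.376962 = 2.6387

2.6387


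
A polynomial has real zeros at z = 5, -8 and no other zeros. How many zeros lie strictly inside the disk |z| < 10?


Step 1: Check each root:
  z = 5: |5| = 5 < 10
  z = -8: |-8| = 8 < 10
Step 2: Count = 2

2


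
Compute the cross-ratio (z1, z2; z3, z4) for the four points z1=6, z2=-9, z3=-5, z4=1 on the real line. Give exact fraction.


Step 1: (z1-z3)(z2-z4) = 11 * (-10) = -110
Step 2: (z1-z4)(z2-z3) = 5 * (-4) = -20
Step 3: Cross-ratio = 110/20 = 11/2

11/2


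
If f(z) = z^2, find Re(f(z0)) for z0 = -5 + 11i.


Step 1: z0 = -5 + 11i
Step 2: z0^2 = (-5)^2 - 11^2 - 110i
Step 3: real part = 25 - 121 = -96

-96


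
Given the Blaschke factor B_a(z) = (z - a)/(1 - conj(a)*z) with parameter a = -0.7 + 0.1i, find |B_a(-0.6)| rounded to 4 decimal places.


Step 1: Numerator z0 - a = -0.6 - (-0.7 + 0.1i) = 0.1 - 0.1i
Step 2: Denominator 1 - conj(a)*z0 = 1 - (-0.7 - 0.1i)*(-0.6) = 0.58 - 0.06i
Step 3: |z0 - a|^2 = 0.1^2 + (-0.1)^2 = 0.02; |1 - conj(a)*z0|^2 = 0.58^2 + (-0.06)^2 = 0.34
Step 4: |B_a(-0.6)| = sqrt(0.02 / 0.34) = sqrt(0.058824)
Step 5: = 0.2425

0.2425


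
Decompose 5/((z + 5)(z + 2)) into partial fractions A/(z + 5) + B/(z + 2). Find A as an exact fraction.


Step 1: Multiply both sides by (z + 5) and set z = -5
Step 2: A = 5 / (-5 + 2)
Step 3: A = 5 / (-3)
Step 4: A = -5/3

-5/3


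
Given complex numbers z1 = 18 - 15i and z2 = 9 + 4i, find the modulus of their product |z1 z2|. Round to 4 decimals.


Step 1: |z1| = sqrt(18^2 + (-15)^2) = sqrt(549)
Step 2: |z2| = sqrt(9^2 + 4^2) = sqrt(97)
Step 3: |z1*z2| = |z1|*|z2| = sqrt(549) * sqrt(97) = sqrt(549 * 97) = sqrt(53253)
Step 4: = 230.7661

230.7661


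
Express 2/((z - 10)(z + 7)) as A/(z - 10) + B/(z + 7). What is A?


Step 1: Multiply both sides by (z - 10) and set z = 10
Step 2: A = 2 / (10 + 7)
Step 3: A = 2 / 17
Step 4: A = 2/17

2/17


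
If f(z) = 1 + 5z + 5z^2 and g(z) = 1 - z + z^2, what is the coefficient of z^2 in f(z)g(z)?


Step 1: z^2 term in f*g comes from: (1)*(z^2) + (5z)*(-z) + (5z^2)*(1)
Step 2: = 1 - 5 + 5
Step 3: = 1

1


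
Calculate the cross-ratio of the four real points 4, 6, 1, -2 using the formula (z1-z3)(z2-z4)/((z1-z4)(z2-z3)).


Step 1: (z1-z3)(z2-z4) = 3 * 8 = 24
Step 2: (z1-z4)(z2-z3) = 6 * 5 = 30
Step 3: Cross-ratio = 24/30 = 4/5

4/5


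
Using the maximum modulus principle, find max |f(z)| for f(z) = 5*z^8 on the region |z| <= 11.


Step 1: On |z| = 11, |f(z)| = 5 * |z|^8 = 5 * 11^8
Step 2: By maximum modulus principle, maximum is on boundary.
Step 3: Maximum = 5 * 214358881 = 1071794405

1071794405


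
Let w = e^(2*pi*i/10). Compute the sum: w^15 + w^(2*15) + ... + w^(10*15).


Step 1: The sum sum_{j=1}^{n} w^(k*j) equals n if n | k, else 0.
Step 2: Here n = 10, k = 15
Step 3: Does n divide k? 10 | 15 -> False
Step 4: Sum = 0

0


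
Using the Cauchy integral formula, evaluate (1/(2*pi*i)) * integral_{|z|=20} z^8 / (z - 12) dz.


Step 1: f(z) = z^8, a = 12 is inside |z| = 20
Step 2: By Cauchy integral formula: (1/(2pi*i)) * integral = f(a)
Step 3: f(12) = 12^8 = 429981696

429981696


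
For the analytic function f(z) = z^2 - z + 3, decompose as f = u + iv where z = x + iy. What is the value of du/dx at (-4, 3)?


Step 1: f(z) = (x+iy)^2 - (x+iy) + 3
Step 2: u = (x^2 - y^2) - x + 3
Step 3: u_x = 2x - 1
Step 4: At (-4, 3): u_x = -8 - 1 = -9

-9


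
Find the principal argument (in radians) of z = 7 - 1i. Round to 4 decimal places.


Step 1: z = 7 - 1i
Step 2: arg(z) = atan2(-1, 7)
Step 3: arg(z) = -0.1419

-0.1419


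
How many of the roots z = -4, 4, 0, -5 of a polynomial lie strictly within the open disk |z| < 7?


Step 1: Check each root:
  z = -4: |-4| = 4 < 7
  z = 4: |4| = 4 < 7
  z = 0: |0| = 0 < 7
  z = -5: |-5| = 5 < 7
Step 2: Count = 4

4


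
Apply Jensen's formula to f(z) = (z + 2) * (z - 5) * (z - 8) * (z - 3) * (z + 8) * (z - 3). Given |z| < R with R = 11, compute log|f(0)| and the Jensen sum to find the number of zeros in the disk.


Jensen's formula: (1/2pi)*integral log|f(Re^it)|dt = log|f(0)| + sum_{|a_k|<R} log(R/|a_k|)
Step 1: f(0) = 2 * (-5) * (-8) * (-3) * 8 * (-3) = 5760
Step 2: log|f(0)| = log|-2| + log|5| + log|8| + log|3| + log|-8| + log|3| = 8.6587
Step 3: Zeros inside |z| < 11: -2, 5, 8, 3, -8, 3
Step 4: Jensen sum = log(11/2) + log(11/5) + log(11/8) + log(11/3) + log(11/8) + log(11/3) = 5.7287
Step 5: n(R) = number of terms in the Jensen sum = count of zeros inside |z| < 11 = 6

6


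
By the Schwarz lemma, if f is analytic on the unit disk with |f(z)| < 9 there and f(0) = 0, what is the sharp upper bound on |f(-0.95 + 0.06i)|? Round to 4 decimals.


Step 1: g = f/9 maps D -> D with g(0) = 0, so by the Schwarz lemma |g(z)| <= |z|, i.e. |f(z)| <= 9|z|; this is sharp (f(z) = 9z).
Step 2: |z0|^2 = (-0.95)^2 + 0.06^2 = 0.9061
Step 3: |z0| = sqrt(0.9061) = 0.951893
Step 4: Best bound = 9 * |z0| = 9 * 0.951893 = 8.567

8.567


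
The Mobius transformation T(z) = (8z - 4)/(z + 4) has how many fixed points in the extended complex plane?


Step 1: Fixed points satisfy T(z) = z
Step 2: z^2 - 4z + 4 = 0
Step 3: Discriminant = (-4)^2 - 4*1*4 = 0
Step 4: Number of fixed points = 1

1


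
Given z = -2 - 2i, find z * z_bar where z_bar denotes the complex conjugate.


Step 1: conj(z) = -2 + 2i
Step 2: z * conj(z) = (-2)^2 + (-2)^2
Step 3: = 4 + 4 = 8

8


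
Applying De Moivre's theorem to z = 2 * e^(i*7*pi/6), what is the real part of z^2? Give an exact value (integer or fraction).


Step 1: By De Moivre's theorem, z^2 = 2^2 * e^(i*2*7*pi/6) = 4 * (cos(7*pi/3) + i*sin(7*pi/3))
Step 2: |z|^2 = 2^2 = 4
Step 3: Reduce the angle mod 2*pi: 7*pi/3 - 2*pi = pi/3
Step 4: cos(pi/3) = 1/2
Step 5: Re(z^2) = 4 * 1/2 = 2

2


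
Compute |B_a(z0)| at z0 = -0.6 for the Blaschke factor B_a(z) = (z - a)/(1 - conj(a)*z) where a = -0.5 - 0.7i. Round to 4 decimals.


Step 1: Numerator z0 - a = -0.6 - (-0.5 - 0.7i) = -0.1 + 0.7i
Step 2: Denominator 1 - conj(a)*z0 = 1 - (-0.5 + 0.7i)*(-0.6) = 0.7 + 0.42i
Step 3: |z0 - a|^2 = (-0.1)^2 + 0.7^2 = 0.5; |1 - conj(a)*z0|^2 = 0.7^2 + 0.42^2 = 0.6664
Step 4: |B_a(-0.6)| = sqrt(0.5 / 0.6664) = sqrt(0.7503)
Step 5: = 0.8662

0.8662


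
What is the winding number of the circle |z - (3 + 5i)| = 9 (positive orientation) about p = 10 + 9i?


Step 1: Center c = (3, 5), radius = 9
Step 2: |p - c|^2 = 7^2 + 4^2 = 65
Step 3: r^2 = 81
Step 4: |p-c| < r so winding number = 1

1


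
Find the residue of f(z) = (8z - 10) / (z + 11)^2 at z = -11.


Step 1: Pole of order 2 at z = -11
Step 2: Res = lim d/dz [(z + 11)^2 * f(z)] as z -> -11
Step 3: (z + 11)^2 * f(z) = 8z - 10
Step 4: d/dz[8z - 10] = 8

8


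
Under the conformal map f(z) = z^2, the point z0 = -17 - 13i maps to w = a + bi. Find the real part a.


Step 1: z0 = -17 - 13i
Step 2: z0^2 = (-17)^2 - (-13)^2 + 442i
Step 3: real part = 289 - 169 = 120

120


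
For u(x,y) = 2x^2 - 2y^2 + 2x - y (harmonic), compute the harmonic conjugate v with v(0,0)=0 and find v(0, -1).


Step 1: v_x = -u_y = 4y + 1
Step 2: v_y = u_x = 4x + 2
Step 3: v = 4xy + x + 2y + C
Step 4: v(0,0) = 0 => C = 0
Step 5: v(0, -1) = -2

-2


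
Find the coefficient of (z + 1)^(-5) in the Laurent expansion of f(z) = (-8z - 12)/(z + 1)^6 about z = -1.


Step 1: Write the numerator in powers of (z + 1): -8z - 12 = -8(z + 1) + (-8*(-1) - 12) = -8(z + 1) - 4
Step 2: Divide by (z + 1)^6: f(z) = -4(z + 1)^(-6) - 8(z + 1)^(-5)
Step 3: This finite sum is the Laurent series of f about z = -1.
Step 4: Coefficient of (z + 1)^(-5) = coefficient of (z + 1) in the re-centred numerator = -8

-8


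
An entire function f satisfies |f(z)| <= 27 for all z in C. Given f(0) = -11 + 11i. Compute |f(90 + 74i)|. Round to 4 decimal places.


Step 1: By Liouville's theorem, a bounded entire function is constant.
Step 2: f(z) = f(0) = -11 + 11i for all z.
Step 3: |f(w)| = |-11 + 11i| = sqrt(121 + 121)
Step 4: = 15.5563

15.5563


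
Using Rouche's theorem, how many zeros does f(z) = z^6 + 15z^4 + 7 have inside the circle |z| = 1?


Step 1: On |z| = 1 the three terms have sizes |z^6| = 1^6 = 1, |15z^4| = 15*1^4 = 15, |7| = 7
Step 2: The dominant term is g(z) = 15z^4; let h(z) = z^6 + 7 so f = g + h
Step 3: On |z| = 1: |g| = 15 and |h| <= 1 + 7 = 8
Step 4: Since 15 > 8, |h| < |g| on |z| = 1, so by Rouche f has the same number of zeros as g inside |z| < 1
Step 5: g(z) = 15z^4 has 4 zeros (at the origin, multiplicity 4) inside |z| < 1. Answer = 4

4


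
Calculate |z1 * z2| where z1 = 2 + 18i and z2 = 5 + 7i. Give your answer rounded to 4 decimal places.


Step 1: |z1| = sqrt(2^2 + 18^2) = sqrt(328)
Step 2: |z2| = sqrt(5^2 + 7^2) = sqrt(74)
Step 3: |z1*z2| = |z1|*|z2| = sqrt(328) * sqrt(74) = sqrt(328 * 74) = sqrt(24272)
Step 4: = 155.7947

155.7947


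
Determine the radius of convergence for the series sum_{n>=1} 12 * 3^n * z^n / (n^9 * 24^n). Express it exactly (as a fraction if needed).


Step 1: General term a_n = 12 * 3^n / (n^9 * 24^n)
Step 2: By the root test, |a_n|^(1/n) = 12^(1/n) * 3 / (n^(9/n) * 24) -> 3/24 as n -> infinity (since 12^(1/n) -> 1 and n^(9/n) -> 1)
Step 3: R = 1/lim|a_n|^(1/n) = 24/3 = 8

8


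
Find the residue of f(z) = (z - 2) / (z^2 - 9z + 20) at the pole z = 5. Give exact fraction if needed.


Step 1: Q(z) = z^2 - 9z + 20 = (z - 5)(z - 4)
Step 2: Q'(z) = 2z - 9
Step 3: Q'(5) = 1, P(5) = 3
Step 4: Res = P(5)/Q'(5) = 3/1 = 3

3


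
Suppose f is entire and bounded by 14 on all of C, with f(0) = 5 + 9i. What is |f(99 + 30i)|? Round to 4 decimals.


Step 1: By Liouville's theorem, a bounded entire function is constant.
Step 2: f(z) = f(0) = 5 + 9i for all z.
Step 3: |f(w)| = |5 + 9i| = sqrt(25 + 81)
Step 4: = 10.2956

10.2956


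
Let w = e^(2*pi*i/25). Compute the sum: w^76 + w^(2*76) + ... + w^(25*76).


Step 1: The sum sum_{j=1}^{n} w^(k*j) equals n if n | k, else 0.
Step 2: Here n = 25, k = 76
Step 3: Does n divide k? 25 | 76 -> False
Step 4: Sum = 0

0


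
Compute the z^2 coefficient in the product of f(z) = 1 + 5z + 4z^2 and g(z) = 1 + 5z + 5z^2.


Step 1: z^2 term in f*g comes from: (1)*(5z^2) + (5z)*(5z) + (4z^2)*(1)
Step 2: = 5 + 25 + 4
Step 3: = 34

34


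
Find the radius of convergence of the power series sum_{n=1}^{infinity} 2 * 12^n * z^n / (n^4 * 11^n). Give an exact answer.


Step 1: General term a_n = 2 * 12^n / (n^4 * 11^n)
Step 2: By the root test, |a_n|^(1/n) = 2^(1/n) * 12 / (n^(4/n) * 11) -> 12/11 as n -> infinity (since 2^(1/n) -> 1 and n^(4/n) -> 1)
Step 3: R = 1/lim|a_n|^(1/n) = 11/12

11/12


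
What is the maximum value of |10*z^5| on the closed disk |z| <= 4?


Step 1: On |z| = 4, |f(z)| = 10 * |z|^5 = 10 * 4^5
Step 2: By maximum modulus principle, maximum is on boundary.
Step 3: Maximum = 10 * 1024 = 10240

10240


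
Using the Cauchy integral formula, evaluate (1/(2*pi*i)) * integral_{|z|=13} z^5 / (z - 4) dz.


Step 1: f(z) = z^5, a = 4 is inside |z| = 13
Step 2: By Cauchy integral formula: (1/(2pi*i)) * integral = f(a)
Step 3: f(4) = 4^5 = 1024

1024


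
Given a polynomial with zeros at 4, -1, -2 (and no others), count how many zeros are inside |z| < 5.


Step 1: Check each root:
  z = 4: |4| = 4 < 5
  z = -1: |-1| = 1 < 5
  z = -2: |-2| = 2 < 5
Step 2: Count = 3

3


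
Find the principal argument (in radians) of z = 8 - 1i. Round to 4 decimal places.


Step 1: z = 8 - 1i
Step 2: arg(z) = atan2(-1, 8)
Step 3: arg(z) = -0.1244

-0.1244


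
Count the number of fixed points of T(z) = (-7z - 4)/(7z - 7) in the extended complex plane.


Step 1: Fixed points satisfy T(z) = z
Step 2: 7z^2 + 4 = 0
Step 3: Discriminant = 0^2 - 4*7*4 = -112
Step 4: Number of fixed points = 2

2


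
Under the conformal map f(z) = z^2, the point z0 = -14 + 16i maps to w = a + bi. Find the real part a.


Step 1: z0 = -14 + 16i
Step 2: z0^2 = (-14)^2 - 16^2 - 448i
Step 3: real part = 196 - 256 = -60

-60


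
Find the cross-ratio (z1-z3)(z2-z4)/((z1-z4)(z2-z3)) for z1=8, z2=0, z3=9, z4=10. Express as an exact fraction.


Step 1: (z1-z3)(z2-z4) = (-1) * (-10) = 10
Step 2: (z1-z4)(z2-z3) = (-2) * (-9) = 18
Step 3: Cross-ratio = 10/18 = 5/9

5/9


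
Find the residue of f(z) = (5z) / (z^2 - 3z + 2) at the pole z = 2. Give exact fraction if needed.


Step 1: Q(z) = z^2 - 3z + 2 = (z - 2)(z - 1)
Step 2: Q'(z) = 2z - 3
Step 3: Q'(2) = 1, P(2) = 10
Step 4: Res = P(2)/Q'(2) = 10/1 = 10

10


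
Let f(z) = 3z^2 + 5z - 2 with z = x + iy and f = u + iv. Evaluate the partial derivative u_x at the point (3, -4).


Step 1: f(z) = 3(x+iy)^2 + 5(x+iy) - 2
Step 2: u = 3(x^2 - y^2) + 5x - 2
Step 3: u_x = 6x + 5
Step 4: At (3, -4): u_x = 18 + 5 = 23

23


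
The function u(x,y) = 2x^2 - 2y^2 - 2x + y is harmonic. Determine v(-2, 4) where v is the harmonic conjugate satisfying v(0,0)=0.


Step 1: v_x = -u_y = 4y - 1
Step 2: v_y = u_x = 4x - 2
Step 3: v = 4xy - x - 2y + C
Step 4: v(0,0) = 0 => C = 0
Step 5: v(-2, 4) = -38

-38


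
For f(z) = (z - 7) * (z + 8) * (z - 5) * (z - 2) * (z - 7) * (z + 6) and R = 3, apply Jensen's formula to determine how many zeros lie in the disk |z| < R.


Jensen's formula: (1/2pi)*integral log|f(Re^it)|dt = log|f(0)| + sum_{|a_k|<R} log(R/|a_k|)
Step 1: f(0) = (-7) * 8 * (-5) * (-2) * (-7) * 6 = 23520
Step 2: log|f(0)| = log|7| + log|-8| + log|5| + log|2| + log|7| + log|-6| = 10.0656
Step 3: Zeros inside |z| < 3: 2
Step 4: Jensen sum = log(3/2) = 0.4055
Step 5: n(R) = number of terms in the Jensen sum = count of zeros inside |z| < 3 = 1

1


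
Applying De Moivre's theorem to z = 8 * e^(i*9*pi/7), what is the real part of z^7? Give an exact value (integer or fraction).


Step 1: By De Moivre's theorem, z^7 = 8^7 * e^(i*7*9*pi/7) = 2097152 * (cos(9*pi) + i*sin(9*pi))
Step 2: |z|^7 = 8^7 = 2097152
Step 3: Reduce the angle mod 2*pi: 9*pi - 8*pi = pi
Step 4: cos(pi) = -1
Step 5: Re(z^7) = 2097152 * (-1) = -2097152

-2097152


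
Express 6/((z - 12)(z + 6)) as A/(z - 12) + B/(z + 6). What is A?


Step 1: Multiply both sides by (z - 12) and set z = 12
Step 2: A = 6 / (12 + 6)
Step 3: A = 6 / 18
Step 4: A = 1/3

1/3


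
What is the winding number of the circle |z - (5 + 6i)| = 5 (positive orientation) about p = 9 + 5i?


Step 1: Center c = (5, 6), radius = 5
Step 2: |p - c|^2 = 4^2 + (-1)^2 = 17
Step 3: r^2 = 25
Step 4: |p-c| < r so winding number = 1

1


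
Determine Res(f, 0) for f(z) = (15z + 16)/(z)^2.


Step 1: Pole of order 2 at z = 0
Step 2: Res = lim d/dz [(z)^2 * f(z)] as z -> 0
Step 3: (z)^2 * f(z) = 15z + 16
Step 4: d/dz[15z + 16] = 15

15


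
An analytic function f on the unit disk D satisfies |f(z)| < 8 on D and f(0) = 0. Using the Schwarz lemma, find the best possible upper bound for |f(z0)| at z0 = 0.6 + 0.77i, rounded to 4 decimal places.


Step 1: g = f/8 maps D -> D with g(0) = 0, so by the Schwarz lemma |g(z)| <= |z|, i.e. |f(z)| <= 8|z|; this is sharp (f(z) = 8z).
Step 2: |z0|^2 = 0.6^2 + 0.77^2 = 0.9529
Step 3: |z0| = sqrt(0.9529) = 0.976166
Step 4: Best bound = 8 * |z0| = 8 * 0.976166 = 7.8093

7.8093


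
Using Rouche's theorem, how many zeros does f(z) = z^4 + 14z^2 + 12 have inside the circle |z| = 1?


Step 1: On |z| = 1 the three terms have sizes |z^4| = 1^4 = 1, |14z^2| = 14*1^2 = 14, |12| = 12
Step 2: The dominant term is g(z) = 14z^2; let h(z) = z^4 + 12 so f = g + h
Step 3: On |z| = 1: |g| = 14 and |h| <= 1 + 12 = 13
Step 4: Since 14 > 13, |h| < |g| on |z| = 1, so by Rouche f has the same number of zeros as g inside |z| < 1
Step 5: g(z) = 14z^2 has 2 zeros (at the origin, multiplicity 2) inside |z| < 1. Answer = 2

2


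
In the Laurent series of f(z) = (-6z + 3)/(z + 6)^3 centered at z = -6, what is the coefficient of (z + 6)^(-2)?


Step 1: Write the numerator in powers of (z + 6): -6z + 3 = -6(z + 6) + (-6*(-6) + 3) = -6(z + 6) + 39
Step 2: Divide by (z + 6)^3: f(z) = 39(z + 6)^(-3) - 6(z + 6)^(-2)
Step 3: This finite sum is the Laurent series of f about z = -6.
Step 4: Coefficient of (z + 6)^(-2) = coefficient of (z + 6) in the re-centred numerator = -6

-6


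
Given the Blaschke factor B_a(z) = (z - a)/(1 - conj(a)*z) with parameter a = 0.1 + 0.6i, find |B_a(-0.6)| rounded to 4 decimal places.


Step 1: Numerator z0 - a = -0.6 - (0.1 + 0.6i) = -0.7 - 0.6i
Step 2: Denominator 1 - conj(a)*z0 = 1 - (0.1 - 0.6i)*(-0.6) = 1.06 - 0.36i
Step 3: |z0 - a|^2 = (-0.7)^2 + (-0.6)^2 = 0.85; |1 - conj(a)*z0|^2 = 1.06^2 + (-0.36)^2 = 1.2532
Step 4: |B_a(-0.6)| = sqrt(0.85 / 1.2532) = sqrt(0.678264)
Step 5: = 0.8236

0.8236


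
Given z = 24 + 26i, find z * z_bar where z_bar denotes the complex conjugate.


Step 1: conj(z) = 24 - 26i
Step 2: z * conj(z) = 24^2 + 26^2
Step 3: = 576 + 676 = 1252

1252


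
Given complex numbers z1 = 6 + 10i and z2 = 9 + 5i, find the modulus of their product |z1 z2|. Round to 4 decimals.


Step 1: |z1| = sqrt(6^2 + 10^2) = sqrt(136)
Step 2: |z2| = sqrt(9^2 + 5^2) = sqrt(106)
Step 3: |z1*z2| = |z1|*|z2| = sqrt(136) * sqrt(106) = sqrt(136 * 106) = sqrt(14416)
Step 4: = 120.0666

120.0666


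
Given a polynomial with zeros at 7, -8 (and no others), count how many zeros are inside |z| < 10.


Step 1: Check each root:
  z = 7: |7| = 7 < 10
  z = -8: |-8| = 8 < 10
Step 2: Count = 2

2


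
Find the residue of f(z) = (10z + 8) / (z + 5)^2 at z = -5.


Step 1: Pole of order 2 at z = -5
Step 2: Res = lim d/dz [(z + 5)^2 * f(z)] as z -> -5
Step 3: (z + 5)^2 * f(z) = 10z + 8
Step 4: d/dz[10z + 8] = 10

10


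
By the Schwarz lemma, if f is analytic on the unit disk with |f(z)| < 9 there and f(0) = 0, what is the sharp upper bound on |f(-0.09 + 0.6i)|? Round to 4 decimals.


Step 1: g = f/9 maps D -> D with g(0) = 0, so by the Schwarz lemma |g(z)| <= |z|, i.e. |f(z)| <= 9|z|; this is sharp (f(z) = 9z).
Step 2: |z0|^2 = (-0.09)^2 + 0.6^2 = 0.3681
Step 3: |z0| = sqrt(0.3681) = 0.606712
Step 4: Best bound = 9 * |z0| = 9 * 0.606712 = 5.4604

5.4604


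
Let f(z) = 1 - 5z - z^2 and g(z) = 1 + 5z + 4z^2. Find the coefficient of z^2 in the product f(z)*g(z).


Step 1: z^2 term in f*g comes from: (1)*(4z^2) + (-5z)*(5z) + (-z^2)*(1)
Step 2: = 4 - 25 - 1
Step 3: = -22

-22


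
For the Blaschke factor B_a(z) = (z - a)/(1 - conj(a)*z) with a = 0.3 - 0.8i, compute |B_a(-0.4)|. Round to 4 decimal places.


Step 1: Numerator z0 - a = -0.4 - (0.3 - 0.8i) = -0.7 + 0.8i
Step 2: Denominator 1 - conj(a)*z0 = 1 - (0.3 + 0.8i)*(-0.4) = 1.12 + 0.32i
Step 3: |z0 - a|^2 = (-0.7)^2 + 0.8^2 = 1.13; |1 - conj(a)*z0|^2 = 1.12^2 + 0.32^2 = 1.3568
Step 4: |B_a(-0.4)| = sqrt(1.13 / 1.3568) = sqrt(0.832842)
Step 5: = 0.9126

0.9126


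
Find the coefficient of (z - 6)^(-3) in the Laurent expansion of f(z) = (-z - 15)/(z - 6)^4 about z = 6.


Step 1: Write the numerator in powers of (z - 6): -z - 15 = -(z - 6) + (-1*6 - 15) = -(z - 6) - 21
Step 2: Divide by (z - 6)^4: f(z) = -21(z - 6)^(-4) - (z - 6)^(-3)
Step 3: This finite sum is the Laurent series of f about z = 6.
Step 4: Coefficient of (z - 6)^(-3) = coefficient of (z - 6) in the re-centred numerator = -1

-1


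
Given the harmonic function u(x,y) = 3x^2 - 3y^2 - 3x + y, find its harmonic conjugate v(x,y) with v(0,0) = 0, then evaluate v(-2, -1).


Step 1: v_x = -u_y = 6y - 1
Step 2: v_y = u_x = 6x - 3
Step 3: v = 6xy - x - 3y + C
Step 4: v(0,0) = 0 => C = 0
Step 5: v(-2, -1) = 17

17


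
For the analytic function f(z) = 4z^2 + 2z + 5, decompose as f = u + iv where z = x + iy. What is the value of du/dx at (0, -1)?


Step 1: f(z) = 4(x+iy)^2 + 2(x+iy) + 5
Step 2: u = 4(x^2 - y^2) + 2x + 5
Step 3: u_x = 8x + 2
Step 4: At (0, -1): u_x = 0 + 2 = 2

2


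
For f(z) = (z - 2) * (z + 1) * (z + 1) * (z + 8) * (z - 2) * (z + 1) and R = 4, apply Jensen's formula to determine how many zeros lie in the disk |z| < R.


Jensen's formula: (1/2pi)*integral log|f(Re^it)|dt = log|f(0)| + sum_{|a_k|<R} log(R/|a_k|)
Step 1: f(0) = (-2) * 1 * 1 * 8 * (-2) * 1 = 32
Step 2: log|f(0)| = log|2| + log|-1| + log|-1| + log|-8| + log|2| + log|-1| = 3.4657
Step 3: Zeros inside |z| < 4: 2, -1, -1, 2, -1
Step 4: Jensen sum = log(4/2) + log(4/1) + log(4/1) + log(4/2) + log(4/1) = 5.5452
Step 5: n(R) = number of terms in the Jensen sum = count of zeros inside |z| < 4 = 5

5


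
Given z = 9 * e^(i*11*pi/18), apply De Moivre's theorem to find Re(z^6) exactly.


Step 1: By De Moivre's theorem, z^6 = 9^6 * e^(i*6*11*pi/18) = 531441 * (cos(11*pi/3) + i*sin(11*pi/3))
Step 2: |z|^6 = 9^6 = 531441
Step 3: Reduce the angle mod 2*pi: 11*pi/3 - 2*pi = 5*pi/3
Step 4: cos(5*pi/3) = 1/2
Step 5: Re(z^6) = 531441 * 1/2 = 531441/2

531441/2


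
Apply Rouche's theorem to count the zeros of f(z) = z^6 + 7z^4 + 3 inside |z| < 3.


Step 1: On |z| = 3 the three terms have sizes |z^6| = 3^6 = 729, |7z^4| = 7*3^4 = 567, |3| = 3
Step 2: The dominant term is g(z) = z^6; let h(z) = 7z^4 + 3 so f = g + h
Step 3: On |z| = 3: |g| = 729 and |h| <= 567 + 3 = 570
Step 4: Since 729 > 570, |h| < |g| on |z| = 3, so by Rouche f has the same number of zeros as g inside |z| < 3
Step 5: g(z) = z^6 has 6 zeros (all at the origin) inside |z| < 3. Answer = 6

6


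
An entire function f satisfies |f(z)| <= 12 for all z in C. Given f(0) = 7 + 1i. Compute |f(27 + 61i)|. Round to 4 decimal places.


Step 1: By Liouville's theorem, a bounded entire function is constant.
Step 2: f(z) = f(0) = 7 + 1i for all z.
Step 3: |f(w)| = |7 + 1i| = sqrt(49 + 1)
Step 4: = 7.0711

7.0711


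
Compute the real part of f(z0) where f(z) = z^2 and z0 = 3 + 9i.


Step 1: z0 = 3 + 9i
Step 2: z0^2 = 3^2 - 9^2 + 54i
Step 3: real part = 9 - 81 = -72

-72


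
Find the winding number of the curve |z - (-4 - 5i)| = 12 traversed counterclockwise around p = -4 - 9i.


Step 1: Center c = (-4, -5), radius = 12
Step 2: |p - c|^2 = 0^2 + (-4)^2 = 16
Step 3: r^2 = 144
Step 4: |p-c| < r so winding number = 1

1


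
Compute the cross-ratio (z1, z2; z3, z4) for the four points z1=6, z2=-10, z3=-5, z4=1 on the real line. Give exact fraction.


Step 1: (z1-z3)(z2-z4) = 11 * (-11) = -121
Step 2: (z1-z4)(z2-z3) = 5 * (-5) = -25
Step 3: Cross-ratio = 121/25 = 121/25

121/25


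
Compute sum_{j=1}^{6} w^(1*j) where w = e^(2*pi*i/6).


Step 1: The sum sum_{j=1}^{n} w^(k*j) equals n if n | k, else 0.
Step 2: Here n = 6, k = 1
Step 3: Does n divide k? 6 | 1 -> False
Step 4: Sum = 0

0


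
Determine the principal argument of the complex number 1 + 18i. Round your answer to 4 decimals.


Step 1: z = 1 + 18i
Step 2: arg(z) = atan2(18, 1)
Step 3: arg(z) = 1.5153

1.5153


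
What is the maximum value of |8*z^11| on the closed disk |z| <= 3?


Step 1: On |z| = 3, |f(z)| = 8 * |z|^11 = 8 * 3^11
Step 2: By maximum modulus principle, maximum is on boundary.
Step 3: Maximum = 8 * 177147 = 1417176

1417176


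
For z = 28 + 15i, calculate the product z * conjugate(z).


Step 1: conj(z) = 28 - 15i
Step 2: z * conj(z) = 28^2 + 15^2
Step 3: = 784 + 225 = 1009

1009


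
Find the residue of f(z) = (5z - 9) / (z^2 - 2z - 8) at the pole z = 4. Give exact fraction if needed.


Step 1: Q(z) = z^2 - 2z - 8 = (z - 4)(z + 2)
Step 2: Q'(z) = 2z - 2
Step 3: Q'(4) = 6, P(4) = 11
Step 4: Res = P(4)/Q'(4) = 11/6 = 11/6

11/6


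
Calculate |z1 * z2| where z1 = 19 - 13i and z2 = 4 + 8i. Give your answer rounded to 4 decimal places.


Step 1: |z1| = sqrt(19^2 + (-13)^2) = sqrt(530)
Step 2: |z2| = sqrt(4^2 + 8^2) = sqrt(80)
Step 3: |z1*z2| = |z1|*|z2| = sqrt(530) * sqrt(80) = sqrt(530 * 80) = sqrt(42400)
Step 4: = 205.9126

205.9126


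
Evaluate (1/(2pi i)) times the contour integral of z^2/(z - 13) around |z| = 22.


Step 1: f(z) = z^2, a = 13 is inside |z| = 22
Step 2: By Cauchy integral formula: (1/(2pi*i)) * integral = f(a)
Step 3: f(13) = 13^2 = 169

169


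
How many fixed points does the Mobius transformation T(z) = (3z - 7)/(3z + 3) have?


Step 1: Fixed points satisfy T(z) = z
Step 2: 3z^2 + 7 = 0
Step 3: Discriminant = 0^2 - 4*3*7 = -84
Step 4: Number of fixed points = 2

2
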